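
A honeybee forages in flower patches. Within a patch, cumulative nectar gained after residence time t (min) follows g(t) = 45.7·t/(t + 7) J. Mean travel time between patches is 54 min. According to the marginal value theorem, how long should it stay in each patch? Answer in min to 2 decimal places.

19.44 min

Maximise g(t)/(T+t): set derivative to zero → g'(t)(T+t) = g(t).
g'(t) = 45.7·7/(t + 7)². Setting 45.7·7/(t+7)² = 45.7t/[(t+7)(54+t)] gives 7(54+t) = t(t+7), so t² = 7×54 = 378.
t* = √378 = 19.44 min.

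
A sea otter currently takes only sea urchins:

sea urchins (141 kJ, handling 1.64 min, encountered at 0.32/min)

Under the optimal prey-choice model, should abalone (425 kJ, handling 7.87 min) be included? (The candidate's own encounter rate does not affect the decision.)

Yes

Intake rate on the current diet: R = (0.32×141) / (1 + 0.32×1.64) = 45.12/1.525 = 29.59 kJ/min.
abalone: E/h = 425/7.87 = 54 kJ/min.
54 > 29.59, so adding abalone raises the average — include it.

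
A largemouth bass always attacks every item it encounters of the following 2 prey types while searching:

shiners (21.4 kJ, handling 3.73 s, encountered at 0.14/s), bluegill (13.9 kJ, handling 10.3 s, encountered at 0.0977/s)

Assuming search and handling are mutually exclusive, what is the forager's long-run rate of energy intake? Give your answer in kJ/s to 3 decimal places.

1.722 kJ/s

R = Σλ_iE_i / (1 + Σλ_ih_i)
Numerator: 0.14×21.4 + 0.0977×13.9 = 4.354
Denominator: 1 + 0.14×3.73 + 0.0977×10.3 = 2.529
R = 4.354/2.529 = 1.722 kJ/s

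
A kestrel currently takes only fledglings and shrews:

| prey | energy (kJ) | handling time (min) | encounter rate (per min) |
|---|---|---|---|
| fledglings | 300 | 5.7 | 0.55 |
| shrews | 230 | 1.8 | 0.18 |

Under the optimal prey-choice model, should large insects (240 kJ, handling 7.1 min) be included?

Current rate: (0.55×300 + 0.18×230)/(1 + 0.55×5.7 + 0.18×1.8) = 46.29 kJ/min.
Profitability of large insects: 240/7.1 = 33.8 kJ/min.
Since 33.8 < R, time spent handling large insects is better spent searching.

No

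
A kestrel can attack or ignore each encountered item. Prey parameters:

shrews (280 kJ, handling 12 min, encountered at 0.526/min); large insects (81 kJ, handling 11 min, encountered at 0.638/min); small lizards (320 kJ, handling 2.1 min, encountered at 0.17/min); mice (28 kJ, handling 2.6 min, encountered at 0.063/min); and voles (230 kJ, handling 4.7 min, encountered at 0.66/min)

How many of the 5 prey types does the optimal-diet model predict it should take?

2

Rank by E/h (kJ/min): small lizards 152, voles 48.9, shrews 23.3, mice 10.8, large insects 7.36. Include each in turn until the next type's E/h falls below the running intake rate.
Rate on top 1: 40.09. voles: 48.9 > 40.09 → include.
Rate on top 2: 46.24. shrews: 23.3 < 46.24 → exclude; stop.
Optimal diet: small lizards, voles — 2 of 5 types.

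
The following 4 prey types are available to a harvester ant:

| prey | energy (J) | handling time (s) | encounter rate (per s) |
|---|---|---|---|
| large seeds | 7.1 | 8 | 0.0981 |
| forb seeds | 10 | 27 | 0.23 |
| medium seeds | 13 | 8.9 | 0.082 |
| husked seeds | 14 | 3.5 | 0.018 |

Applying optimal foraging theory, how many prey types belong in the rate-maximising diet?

E/h in descending order: husked seeds 4, medium seeds 1.46, large seeds 0.887, forb seeds 0.37 J/s. The optimal diet is the largest prefix of this list for which every included type satisfies E_i/h_i > R on the types above it.
Rate on top 1: 0.2371. medium seeds: 1.46 > 0.2371 → include.
Rate on top 2: 0.7352. large seeds: 0.887 > 0.7352 → include.
Rate on top 3: 0.7815. forb seeds: 0.37 < 0.7815 → exclude; stop.
Optimal diet: husked seeds, medium seeds, large seeds — 3 of 4 types.

3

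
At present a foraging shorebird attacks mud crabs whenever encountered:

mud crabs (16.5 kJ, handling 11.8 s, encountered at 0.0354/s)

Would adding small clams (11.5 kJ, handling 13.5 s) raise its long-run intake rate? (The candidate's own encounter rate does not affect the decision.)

On mud crabs alone, R = ΣλE/(1+Σλh) = 0.5841/1.418 = 0.412 kJ/s.
small clams: E/h = 11.5/13.5 = 0.8519 kJ/s.
Since 0.8519 > R, including small clams increases the long-run rate.

Yes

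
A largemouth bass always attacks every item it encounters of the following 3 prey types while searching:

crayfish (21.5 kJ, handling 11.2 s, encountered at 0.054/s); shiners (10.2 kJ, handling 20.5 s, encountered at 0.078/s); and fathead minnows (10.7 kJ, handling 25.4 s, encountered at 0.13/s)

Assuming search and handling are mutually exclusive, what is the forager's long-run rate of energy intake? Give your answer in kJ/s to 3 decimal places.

Energy encountered per unit search time: 0.054×21.5 + 0.078×10.2 + 0.13×10.7 = 3.348 kJ/s.
Handling time per unit search time: 0.054×11.2 + 0.078×20.5 + 0.13×25.4 = 5.506.
Rate = 3.348/(1 + 5.506) = 0.5146 kJ/s.

0.515 kJ/s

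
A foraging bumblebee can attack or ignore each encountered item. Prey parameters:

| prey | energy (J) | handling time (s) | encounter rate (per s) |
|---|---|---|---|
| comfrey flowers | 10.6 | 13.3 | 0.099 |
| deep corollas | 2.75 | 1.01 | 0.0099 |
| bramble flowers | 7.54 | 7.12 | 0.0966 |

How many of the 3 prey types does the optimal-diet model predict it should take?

Profitabilities (E/h, J/s): deep corollas 2.72, bramble flowers 1.06, comfrey flowers 0.797. Add prey in this order while the next type's profitability exceeds the intake rate on those already taken.
Rate on top 1: 0.02696. bramble flowers: 1.06 > 0.02696 → include.
Rate on top 2: 0.445. comfrey flowers: 0.797 > 0.445 → include.
Optimal diet: deep corollas, bramble flowers, comfrey flowers — 3 of 3 types.

3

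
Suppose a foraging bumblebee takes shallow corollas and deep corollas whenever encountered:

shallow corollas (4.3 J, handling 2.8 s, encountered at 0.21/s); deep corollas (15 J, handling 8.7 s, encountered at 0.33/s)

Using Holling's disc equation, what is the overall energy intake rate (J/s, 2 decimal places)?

Energy encountered per unit search time: 0.21×4.3 + 0.33×15 = 5.853 J/s.
Handling time per unit search time: 0.21×2.8 + 0.33×8.7 = 3.459.
Rate = 5.853/(1 + 3.459) = 1.313 J/s.

1.31 J/s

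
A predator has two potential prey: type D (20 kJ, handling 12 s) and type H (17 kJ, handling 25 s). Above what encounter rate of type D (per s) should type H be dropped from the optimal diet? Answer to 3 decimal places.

0.057 per s

The zero-one rule: include type H iff E₂/h₂ > λE₁/(1+λh₁). Equality gives the switch point.
λE₁h₂ = E₂ + λE₂h₁ ⇒ λ = E₂/(E₁h₂ − E₂h₁) = 17/(500 − 204) = 0.05743 per s.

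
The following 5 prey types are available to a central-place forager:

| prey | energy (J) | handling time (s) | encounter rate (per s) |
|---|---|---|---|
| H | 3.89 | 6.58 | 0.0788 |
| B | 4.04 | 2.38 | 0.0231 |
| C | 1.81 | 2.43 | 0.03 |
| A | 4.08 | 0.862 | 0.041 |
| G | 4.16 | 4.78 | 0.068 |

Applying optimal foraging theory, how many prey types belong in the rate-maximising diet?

Rank by E/h (J/s): A 4.73, B 1.7, G 0.87, C 0.745, H 0.591. Include each in turn until the next type's E/h falls below the running intake rate.
Rate on top 1: 0.1616. B: 1.7 > 0.1616 → include.
Rate on top 2: 0.239. G: 0.87 > 0.239 → include.
Rate on top 3: 0.384. C: 0.745 > 0.384 → include.
Rate on top 4: 0.4017. H: 0.591 > 0.4017 → include.
Optimal diet: A, B, G, C, H — 5 of 5 types.

5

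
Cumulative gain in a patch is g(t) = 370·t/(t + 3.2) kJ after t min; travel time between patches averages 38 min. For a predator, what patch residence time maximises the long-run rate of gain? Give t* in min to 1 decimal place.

11.0 min

Maximise g(t)/(T+t): set derivative to zero → g'(t)(T+t) = g(t).
g'(t) = 370·3.2/(t + 3.2)². Setting 370·3.2/(t+3.2)² = 370t/[(t+3.2)(38+t)] gives 3.2(38+t) = t(t+3.2), so t² = 3.2×38 = 121.6.
t* = √121.6 = 11.03 min.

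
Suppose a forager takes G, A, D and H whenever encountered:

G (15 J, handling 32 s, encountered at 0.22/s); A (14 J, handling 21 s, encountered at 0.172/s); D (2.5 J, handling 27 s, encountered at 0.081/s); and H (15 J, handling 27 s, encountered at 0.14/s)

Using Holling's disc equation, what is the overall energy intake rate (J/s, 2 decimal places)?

0.45 J/s

R = (0.22×15 + 0.172×14 + 0.081×2.5 + 0.14×15) / (1 + 0.22×32 + 0.172×21 + 0.081×27 + 0.14×27) = 8.011/17.62 = 0.4547 J/s.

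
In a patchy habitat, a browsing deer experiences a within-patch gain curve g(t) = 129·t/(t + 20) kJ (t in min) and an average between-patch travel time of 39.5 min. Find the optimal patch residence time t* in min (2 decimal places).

28.11 min

Maximise g(t)/(T+t): set derivative to zero → g'(t)(T+t) = g(t).
g'(t) = 129·20/(t + 20)². Setting 129·20/(t+20)² = 129t/[(t+20)(39.5+t)] gives 20(39.5+t) = t(t+20), so t² = 20×39.5 = 790.
t* = √790 = 28.11 min.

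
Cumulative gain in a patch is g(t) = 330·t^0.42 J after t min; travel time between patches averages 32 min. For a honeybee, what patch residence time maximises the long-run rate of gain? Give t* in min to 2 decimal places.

Optimal t* satisfies g'(t*) = g(t*)/(T + t*).
g'(t) = 0.42·330·t^-0.58. Setting 0.42·330·t^-0.58 = 330·t^0.42/(32+t) gives 0.42(32+t) = t, so 0.58·t = 0.42×32.
t* = 0.42×32/0.58 = 23.17 min.

23.17 min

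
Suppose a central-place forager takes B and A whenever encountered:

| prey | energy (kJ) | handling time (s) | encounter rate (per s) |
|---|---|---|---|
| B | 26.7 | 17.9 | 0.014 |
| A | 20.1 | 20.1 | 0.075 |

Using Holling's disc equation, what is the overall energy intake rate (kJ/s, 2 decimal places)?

0.68 kJ/s

R = (0.014×26.7 + 0.075×20.1) / (1 + 0.014×17.9 + 0.075×20.1) = 1.881/2.758 = 0.6821 kJ/s.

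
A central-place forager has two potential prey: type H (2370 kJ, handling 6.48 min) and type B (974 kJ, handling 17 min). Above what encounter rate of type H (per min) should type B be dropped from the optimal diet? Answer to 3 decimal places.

Drop type B once their profitability E₂/h₂ falls below the rate achievable on type H alone: E₂/h₂ = λE₁/(1 + λh₁).
Solve for λ: λE₁h₂ = E₂(1 + λh₁) → λ(E₁h₂ − E₂h₁) = E₂ → λ = E₂/(E₁h₂ − E₂h₁).
λ = 974/(2370×17 − 974×6.48) = 974/3.398e+04 = 0.02867 per min.

0.029 per min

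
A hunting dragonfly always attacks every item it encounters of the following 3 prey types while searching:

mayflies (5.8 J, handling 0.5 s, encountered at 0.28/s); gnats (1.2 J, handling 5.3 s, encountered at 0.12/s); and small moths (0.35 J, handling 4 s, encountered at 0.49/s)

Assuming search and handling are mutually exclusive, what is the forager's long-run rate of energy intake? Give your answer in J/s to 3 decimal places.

0.519 J/s

R = (0.28×5.8 + 0.12×1.2 + 0.49×0.35) / (1 + 0.28×0.5 + 0.12×5.3 + 0.49×4) = 1.94/3.736 = 0.5191 J/s.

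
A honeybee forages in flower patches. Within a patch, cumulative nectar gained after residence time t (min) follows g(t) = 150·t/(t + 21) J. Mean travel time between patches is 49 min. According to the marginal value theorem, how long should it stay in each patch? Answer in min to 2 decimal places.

By the marginal value theorem, leave when the instantaneous gain rate g'(t) equals the habitat-wide average g(t)/(T + t).
g'(t) = 150·21/(t + 21)². Setting 150·21/(t+21)² = 150t/[(t+21)(49+t)] gives 21(49+t) = t(t+21), so t² = 21×49 = 1029.
t* = √1029 = 32.08 min.

32.08 min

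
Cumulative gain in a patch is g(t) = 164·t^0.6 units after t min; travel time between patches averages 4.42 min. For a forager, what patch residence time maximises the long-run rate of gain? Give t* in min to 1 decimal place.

6.6 min

Optimal t* satisfies g'(t*) = g(t*)/(T + t*).
g'(t) = 0.6·164·t^-0.4. Setting 0.6·164·t^-0.4 = 164·t^0.6/(4.42+t) gives 0.6(4.42+t) = t, so 0.40·t = 0.6×4.42.
t* = 0.6×4.42/0.40 = 6.63 min.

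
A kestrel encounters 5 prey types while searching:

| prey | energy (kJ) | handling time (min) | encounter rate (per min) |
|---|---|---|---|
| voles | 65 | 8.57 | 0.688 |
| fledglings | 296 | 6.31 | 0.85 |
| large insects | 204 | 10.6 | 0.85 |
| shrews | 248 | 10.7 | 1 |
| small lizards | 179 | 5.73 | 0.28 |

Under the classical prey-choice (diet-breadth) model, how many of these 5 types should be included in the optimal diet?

Profitabilities (E/h, kJ/min): fledglings 46.9, small lizards 31.2, shrews 23.2, large insects 19.2, voles 7.58. Add prey in this order while the next type's profitability exceeds the intake rate on those already taken.
Rate on top 1: 39.54. small lizards: 31.2 < 39.54 → exclude; stop.
Optimal diet: fledglings — 1 of 5 types.

1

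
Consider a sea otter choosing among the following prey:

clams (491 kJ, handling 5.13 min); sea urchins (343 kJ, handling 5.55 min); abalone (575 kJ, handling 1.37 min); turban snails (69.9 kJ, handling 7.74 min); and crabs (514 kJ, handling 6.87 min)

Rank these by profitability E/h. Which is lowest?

turban snails

In descending order of E/h:
abalone: 575/1.37 = 420 kJ/min
clams: 491/5.13 = 95.7 kJ/min
crabs: 514/6.87 = 74.8 kJ/min
sea urchins: 343/5.55 = 61.8 kJ/min
turban snails: 69.9/7.74 = 9.03 kJ/min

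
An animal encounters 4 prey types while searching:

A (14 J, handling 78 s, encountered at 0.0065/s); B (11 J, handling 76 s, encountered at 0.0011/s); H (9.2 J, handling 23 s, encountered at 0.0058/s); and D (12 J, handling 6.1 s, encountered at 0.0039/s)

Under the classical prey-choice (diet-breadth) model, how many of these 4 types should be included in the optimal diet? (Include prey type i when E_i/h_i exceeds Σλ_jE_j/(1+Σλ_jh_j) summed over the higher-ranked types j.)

Profitabilities (E/h, J/s): D 1.97, H 0.4, A 0.179, B 0.145. Add prey in this order while the next type's profitability exceeds the intake rate on those already taken.
Rate on top 1: 0.04571. H: 0.4 > 0.04571 → include.
Rate on top 2: 0.08655. A: 0.179 > 0.08655 → include.
Rate on top 3: 0.1149. B: 0.145 > 0.1149 → include.
Optimal diet: D, H, A, B — 4 of 4 types.

4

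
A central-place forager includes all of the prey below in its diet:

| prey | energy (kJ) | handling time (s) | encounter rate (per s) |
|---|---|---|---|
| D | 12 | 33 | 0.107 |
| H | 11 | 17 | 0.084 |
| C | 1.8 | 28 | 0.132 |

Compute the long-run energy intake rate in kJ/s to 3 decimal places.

Energy encountered per unit search time: 0.107×12 + 0.084×11 + 0.132×1.8 = 2.446 kJ/s.
Handling time per unit search time: 0.107×33 + 0.084×17 + 0.132×28 = 8.655.
Rate = 2.446/(1 + 8.655) = 0.2533 kJ/s.

0.253 kJ/s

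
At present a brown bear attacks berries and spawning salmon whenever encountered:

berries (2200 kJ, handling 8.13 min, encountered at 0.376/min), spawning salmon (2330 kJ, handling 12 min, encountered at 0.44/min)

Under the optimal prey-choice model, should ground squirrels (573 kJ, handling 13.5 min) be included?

Intake rate on the current diet: R = (0.376×2200 + 0.44×2330) / (1 + 0.376×8.13 + 0.44×12) = 1852/9.337 = 198.4 kJ/min.
Profitability of ground squirrels: 573/13.5 = 42.44 kJ/min.
Since 42.44 < R, time spent handling ground squirrels is better spent searching.

No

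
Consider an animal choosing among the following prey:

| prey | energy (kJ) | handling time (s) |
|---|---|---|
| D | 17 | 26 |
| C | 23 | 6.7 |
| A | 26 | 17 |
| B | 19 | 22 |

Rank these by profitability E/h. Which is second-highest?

A

In descending order of E/h:
C: 23/6.7 = 3.43 kJ/s
A: 26/17 = 1.53 kJ/s
B: 19/22 = 0.864 kJ/s
D: 17/26 = 0.654 kJ/s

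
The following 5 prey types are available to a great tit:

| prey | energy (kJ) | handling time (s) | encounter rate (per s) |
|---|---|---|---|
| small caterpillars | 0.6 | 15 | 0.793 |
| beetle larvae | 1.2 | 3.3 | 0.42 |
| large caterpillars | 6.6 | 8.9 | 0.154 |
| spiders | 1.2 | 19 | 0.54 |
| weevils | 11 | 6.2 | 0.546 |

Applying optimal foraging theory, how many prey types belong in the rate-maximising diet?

1

Rank by E/h (kJ/s): weevils 1.77, large caterpillars 0.742, beetle larvae 0.364, spiders 0.0632, small caterpillars 0.04. Include each in turn until the next type's E/h falls below the running intake rate.
Rate on top 1: 1.37. large caterpillars: 0.742 < 1.37 → exclude; stop.
Optimal diet: weevils — 1 of 5 types.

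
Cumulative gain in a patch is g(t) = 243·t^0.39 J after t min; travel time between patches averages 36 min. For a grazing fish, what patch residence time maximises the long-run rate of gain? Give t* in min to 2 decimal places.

Maximise g(t)/(T+t): set derivative to zero → g'(t)(T+t) = g(t).
g'(t) = 0.39·243·t^-0.61. Setting 0.39·243·t^-0.61 = 243·t^0.39/(36+t) gives 0.39(36+t) = t, so 0.61·t = 0.39×36.
t* = 0.39×36/0.61 = 23.02 min.

23.02 min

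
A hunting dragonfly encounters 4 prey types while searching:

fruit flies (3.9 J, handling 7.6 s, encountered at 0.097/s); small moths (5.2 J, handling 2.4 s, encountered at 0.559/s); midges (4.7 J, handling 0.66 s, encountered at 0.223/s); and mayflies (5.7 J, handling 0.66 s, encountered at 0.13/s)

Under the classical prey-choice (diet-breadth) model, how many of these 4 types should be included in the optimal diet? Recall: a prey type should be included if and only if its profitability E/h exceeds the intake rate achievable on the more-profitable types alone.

Rank by E/h (J/s): mayflies 8.64, midges 7.12, small moths 2.17, fruit flies 0.513. Include each in turn until the next type's E/h falls below the running intake rate.
Rate on top 1: 0.6824. midges: 7.12 > 0.6824 → include.
Rate on top 2: 1.451. small moths: 2.17 > 1.451 → include.
Rate on top 3: 1.824. fruit flies: 0.513 < 1.824 → exclude; stop.
Optimal diet: mayflies, midges, small moths — 3 of 4 types.

3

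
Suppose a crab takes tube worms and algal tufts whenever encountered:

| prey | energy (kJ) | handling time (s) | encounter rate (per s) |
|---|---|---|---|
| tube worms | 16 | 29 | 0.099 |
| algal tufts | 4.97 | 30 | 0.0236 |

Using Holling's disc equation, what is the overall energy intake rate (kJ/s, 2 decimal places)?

0.37 kJ/s

Energy encountered per unit search time: 0.099×16 + 0.0236×4.97 = 1.701 kJ/s.
Handling time per unit search time: 0.099×29 + 0.0236×30 = 3.579.
Rate = 1.701/(1 + 3.579) = 0.3715 kJ/s.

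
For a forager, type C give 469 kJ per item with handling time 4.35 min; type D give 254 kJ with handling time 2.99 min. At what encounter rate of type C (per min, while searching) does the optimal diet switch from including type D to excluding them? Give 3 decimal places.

At the threshold, the rate on type C alone equals the profitability of type D: λ·469/(1 + λ·4.35) = 254/2.99 = 84.95.
Rearranging, λ(469 − 84.95×4.35) = 84.95, so λ = 84.95/99.47 = 0.854 per min.

0.854 per min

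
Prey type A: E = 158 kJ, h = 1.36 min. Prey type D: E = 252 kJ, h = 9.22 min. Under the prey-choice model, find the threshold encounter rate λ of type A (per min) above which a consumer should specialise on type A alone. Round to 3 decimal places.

At the threshold, the rate on type A alone equals the profitability of type D: λ·158/(1 + λ·1.36) = 252/9.22 = 27.33.
Rearranging, λ(158 − 27.33×1.36) = 27.33, so λ = 27.33/120.8 = 0.2262 per min.

0.226 per min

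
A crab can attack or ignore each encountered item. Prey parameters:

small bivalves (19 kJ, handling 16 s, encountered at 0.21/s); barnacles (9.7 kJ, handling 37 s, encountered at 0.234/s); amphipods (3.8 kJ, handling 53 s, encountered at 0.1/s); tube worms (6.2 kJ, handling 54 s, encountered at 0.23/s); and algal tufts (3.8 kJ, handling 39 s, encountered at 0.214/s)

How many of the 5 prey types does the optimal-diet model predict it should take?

Rank by E/h (kJ/s): small bivalves 1.19, barnacles 0.262, tube worms 0.115, algal tufts 0.0974, amphipods 0.0717. Include each in turn until the next type's E/h falls below the running intake rate.
Rate on top 1: 0.9151. barnacles: 0.262 < 0.9151 → exclude; stop.
Optimal diet: small bivalves — 1 of 5 types.

1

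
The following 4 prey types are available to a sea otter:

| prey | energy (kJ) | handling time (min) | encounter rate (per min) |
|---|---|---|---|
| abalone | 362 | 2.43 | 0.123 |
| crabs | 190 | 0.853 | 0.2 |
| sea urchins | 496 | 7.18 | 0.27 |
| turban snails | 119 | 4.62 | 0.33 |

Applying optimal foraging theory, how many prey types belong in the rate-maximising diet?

Rank by E/h (kJ/min): crabs 223, abalone 149, sea urchins 69.1, turban snails 25.8. Include each in turn until the next type's E/h falls below the running intake rate.
Rate on top 1: 32.46. abalone: 149 > 32.46 → include.
Rate on top 2: 56.16. sea urchins: 69.1 > 56.16 → include.
Rate on top 3: 63.51. turban snails: 25.8 < 63.51 → exclude; stop.
Optimal diet: crabs, abalone, sea urchins — 3 of 4 types.

3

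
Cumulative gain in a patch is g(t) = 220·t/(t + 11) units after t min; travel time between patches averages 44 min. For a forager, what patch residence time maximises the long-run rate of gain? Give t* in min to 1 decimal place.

Optimal t* satisfies g'(t*) = g(t*)/(T + t*).
g'(t) = 220·11/(t + 11)². Setting 220·11/(t+11)² = 220t/[(t+11)(44+t)] gives 11(44+t) = t(t+11), so t² = 11×44 = 484.
t* = √484 = 22 min.

22.0 min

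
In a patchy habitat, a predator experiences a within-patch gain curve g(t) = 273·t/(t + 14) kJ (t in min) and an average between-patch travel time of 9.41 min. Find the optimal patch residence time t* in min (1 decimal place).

11.5 min

Optimal t* satisfies g'(t*) = g(t*)/(T + t*).
g'(t) = 273·14/(t + 14)². Setting 273·14/(t+14)² = 273t/[(t+14)(9.41+t)] gives 14(9.41+t) = t(t+14), so t² = 14×9.41 = 131.7.
t* = √131.7 = 11.48 min.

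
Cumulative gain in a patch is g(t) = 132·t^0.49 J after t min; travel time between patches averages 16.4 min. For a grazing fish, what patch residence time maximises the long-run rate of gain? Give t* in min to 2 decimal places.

15.76 min

By the marginal value theorem, leave when the instantaneous gain rate g'(t) equals the habitat-wide average g(t)/(T + t).
g'(t) = 0.49·132·t^-0.51. Setting 0.49·132·t^-0.51 = 132·t^0.49/(16.4+t) gives 0.49(16.4+t) = t, so 0.51·t = 0.49×16.4.
t* = 0.49×16.4/0.51 = 15.76 min.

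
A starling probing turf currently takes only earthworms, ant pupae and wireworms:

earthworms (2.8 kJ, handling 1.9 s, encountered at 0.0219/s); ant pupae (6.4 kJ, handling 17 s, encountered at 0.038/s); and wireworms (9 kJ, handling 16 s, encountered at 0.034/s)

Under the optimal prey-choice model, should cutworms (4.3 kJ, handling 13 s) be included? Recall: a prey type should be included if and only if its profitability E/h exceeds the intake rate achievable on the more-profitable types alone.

Current rate: (0.0219×2.8 + 0.038×6.4 + 0.034×9)/(1 + 0.0219×1.9 + 0.038×17 + 0.034×16) = 0.2736 kJ/s.
cutworms: E/h = 4.3/13 = 0.3308 kJ/s.
Since 0.3308 > R, including cutworms increases the long-run rate.

Yes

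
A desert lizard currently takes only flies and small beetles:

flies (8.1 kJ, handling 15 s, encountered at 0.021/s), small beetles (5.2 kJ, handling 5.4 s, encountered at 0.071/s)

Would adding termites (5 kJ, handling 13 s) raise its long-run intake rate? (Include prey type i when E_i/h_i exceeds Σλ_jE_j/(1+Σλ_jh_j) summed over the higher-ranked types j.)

Yes

Intake rate on the current diet: R = (0.021×8.1 + 0.071×5.2) / (1 + 0.021×15 + 0.071×5.4) = 0.5393/1.698 = 0.3175 kJ/s.
Profitability of termites: 5/13 = 0.3846 kJ/s.
0.3846 > 0.3175, so adding termites raises the average — include it.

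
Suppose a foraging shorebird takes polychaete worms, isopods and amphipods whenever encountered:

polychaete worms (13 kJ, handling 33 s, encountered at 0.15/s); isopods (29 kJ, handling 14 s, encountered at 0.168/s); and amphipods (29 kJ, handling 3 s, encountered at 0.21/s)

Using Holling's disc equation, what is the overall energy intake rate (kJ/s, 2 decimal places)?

1.45 kJ/s

Energy encountered per unit search time: 0.15×13 + 0.168×29 + 0.21×29 = 12.91 kJ/s.
Handling time per unit search time: 0.15×33 + 0.168×14 + 0.21×3 = 7.932.
Rate = 12.91/(1 + 7.932) = 1.446 kJ/s.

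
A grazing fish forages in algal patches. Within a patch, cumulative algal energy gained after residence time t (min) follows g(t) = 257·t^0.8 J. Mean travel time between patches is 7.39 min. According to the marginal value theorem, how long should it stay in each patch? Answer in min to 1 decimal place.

29.6 min

Optimal t* satisfies g'(t*) = g(t*)/(T + t*).
g'(t) = 0.8·257·t^-0.2. Setting 0.8·257·t^-0.2 = 257·t^0.8/(7.39+t) gives 0.8(7.39+t) = t, so 0.20·t = 0.8×7.39.
t* = 0.8×7.39/0.20 = 29.56 min.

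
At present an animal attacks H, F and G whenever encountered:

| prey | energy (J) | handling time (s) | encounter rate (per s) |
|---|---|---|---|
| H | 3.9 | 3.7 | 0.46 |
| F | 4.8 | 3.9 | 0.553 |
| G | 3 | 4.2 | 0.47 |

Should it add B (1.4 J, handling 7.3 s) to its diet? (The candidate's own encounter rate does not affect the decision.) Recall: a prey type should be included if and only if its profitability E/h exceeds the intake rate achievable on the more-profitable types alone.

No

On H, F and G alone, R = ΣλE/(1+Σλh) = 5.858/6.833 = 0.8574 J/s.
Profitability of B: 1.4/7.3 = 0.1918 J/s.
0.1918 < 0.8574, so adding B would lower the average — exclude it.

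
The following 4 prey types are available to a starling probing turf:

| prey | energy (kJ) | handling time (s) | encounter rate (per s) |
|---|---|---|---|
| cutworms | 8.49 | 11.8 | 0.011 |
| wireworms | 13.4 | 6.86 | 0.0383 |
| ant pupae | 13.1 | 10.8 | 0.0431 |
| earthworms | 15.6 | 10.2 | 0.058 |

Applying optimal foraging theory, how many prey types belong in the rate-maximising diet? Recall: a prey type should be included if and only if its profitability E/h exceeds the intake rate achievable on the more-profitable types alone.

3

Profitabilities (E/h, kJ/s): wireworms 1.95, earthworms 1.53, ant pupae 1.21, cutworms 0.719. Add prey in this order while the next type's profitability exceeds the intake rate on those already taken.
Rate on top 1: 0.4064. earthworms: 1.53 > 0.4064 → include.
Rate on top 2: 0.7647. ant pupae: 1.21 > 0.7647 → include.
Rate on top 3: 0.8546. cutworms: 0.719 < 0.8546 → exclude; stop.
Optimal diet: wireworms, earthworms, ant pupae — 3 of 4 types.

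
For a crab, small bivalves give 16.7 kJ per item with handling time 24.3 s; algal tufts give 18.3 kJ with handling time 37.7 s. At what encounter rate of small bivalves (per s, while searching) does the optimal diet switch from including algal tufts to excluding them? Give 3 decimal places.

0.099 per s

At the threshold, the rate on small bivalves alone equals the profitability of algal tufts: λ·16.7/(1 + λ·24.3) = 18.3/37.7 = 0.4854.
Rearranging, λ(16.7 − 0.4854×24.3) = 0.4854, so λ = 0.4854/4.905 = 0.09897 per s.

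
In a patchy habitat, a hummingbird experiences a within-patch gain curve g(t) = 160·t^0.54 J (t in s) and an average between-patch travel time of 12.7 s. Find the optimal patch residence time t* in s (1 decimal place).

By the marginal value theorem, leave when the instantaneous gain rate g'(t) equals the habitat-wide average g(t)/(T + t).
g'(t) = 0.54·160·t^-0.46. Setting 0.54·160·t^-0.46 = 160·t^0.54/(12.7+t) gives 0.54(12.7+t) = t, so 0.46·t = 0.54×12.7.
t* = 0.54×12.7/0.46 = 14.91 s.

14.9 s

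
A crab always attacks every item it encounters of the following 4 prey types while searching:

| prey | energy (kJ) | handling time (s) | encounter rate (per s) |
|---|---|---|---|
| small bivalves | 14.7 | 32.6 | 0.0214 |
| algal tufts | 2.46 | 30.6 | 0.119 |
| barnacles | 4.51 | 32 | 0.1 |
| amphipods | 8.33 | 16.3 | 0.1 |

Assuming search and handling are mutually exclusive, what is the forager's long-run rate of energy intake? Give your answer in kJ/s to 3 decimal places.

0.186 kJ/s

R = (0.0214×14.7 + 0.119×2.46 + 0.1×4.51 + 0.1×8.33) / (1 + 0.0214×32.6 + 0.119×30.6 + 0.1×32 + 0.1×16.3) = 1.891/10.17 = 0.186 kJ/s.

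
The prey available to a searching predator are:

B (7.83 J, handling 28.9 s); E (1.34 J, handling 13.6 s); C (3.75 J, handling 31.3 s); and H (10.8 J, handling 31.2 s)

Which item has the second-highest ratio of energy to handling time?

B

Profitability E/h (J/s): B = 7.83/28.9 = 0.271, E = 1.34/13.6 = 0.0985, C = 3.75/31.3 = 0.12, H = 10.8/31.2 = 0.346.
Ranked: H > B > C > E.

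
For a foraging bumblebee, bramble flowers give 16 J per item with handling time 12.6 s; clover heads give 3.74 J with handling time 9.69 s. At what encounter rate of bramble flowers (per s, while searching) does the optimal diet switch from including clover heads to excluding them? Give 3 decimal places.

0.035 per s

The zero-one rule: include clover heads iff E₂/h₂ > λE₁/(1+λh₁). Equality gives the switch point.
λE₁h₂ = E₂ + λE₂h₁ ⇒ λ = E₂/(E₁h₂ − E₂h₁) = 3.74/(155 − 47.12) = 0.03466 per s.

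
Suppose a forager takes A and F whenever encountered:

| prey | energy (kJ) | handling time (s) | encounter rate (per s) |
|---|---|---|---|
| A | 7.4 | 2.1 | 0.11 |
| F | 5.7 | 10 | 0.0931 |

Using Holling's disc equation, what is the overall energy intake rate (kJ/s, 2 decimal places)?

0.62 kJ/s

R = (0.11×7.4 + 0.0931×5.7) / (1 + 0.11×2.1 + 0.0931×10) = 1.345/2.162 = 0.622 kJ/s.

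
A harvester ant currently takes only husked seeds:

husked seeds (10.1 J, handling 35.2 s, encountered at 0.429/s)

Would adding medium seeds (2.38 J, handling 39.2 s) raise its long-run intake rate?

No

Intake rate on the current diet: R = (0.429×10.1) / (1 + 0.429×35.2) = 4.333/16.1 = 0.2691 J/s.
medium seeds: E/h = 2.38/39.2 = 0.06071 J/s.
Since 0.06071 < R, time spent handling medium seeds is better spent searching.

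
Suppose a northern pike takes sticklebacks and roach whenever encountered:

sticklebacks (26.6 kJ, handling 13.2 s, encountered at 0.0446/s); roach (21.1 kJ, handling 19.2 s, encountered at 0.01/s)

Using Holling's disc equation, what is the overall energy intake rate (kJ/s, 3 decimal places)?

R = (0.0446×26.6 + 0.01×21.1) / (1 + 0.0446×13.2 + 0.01×19.2) = 1.397/1.781 = 0.7847 kJ/s.

0.785 kJ/s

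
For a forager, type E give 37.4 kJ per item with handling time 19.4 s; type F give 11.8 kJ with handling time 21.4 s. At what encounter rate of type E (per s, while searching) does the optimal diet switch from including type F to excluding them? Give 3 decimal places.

The zero-one rule: include type F iff E₂/h₂ > λE₁/(1+λh₁). Equality gives the switch point.
λE₁h₂ = E₂ + λE₂h₁ ⇒ λ = E₂/(E₁h₂ − E₂h₁) = 11.8/(800.4 − 228.9) = 0.02065 per s.

0.021 per s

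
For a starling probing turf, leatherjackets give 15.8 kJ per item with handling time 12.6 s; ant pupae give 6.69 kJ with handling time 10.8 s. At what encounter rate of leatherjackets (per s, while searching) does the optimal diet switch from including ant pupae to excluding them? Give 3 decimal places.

The zero-one rule: include ant pupae iff E₂/h₂ > λE₁/(1+λh₁). Equality gives the switch point.
λE₁h₂ = E₂ + λE₂h₁ ⇒ λ = E₂/(E₁h₂ − E₂h₁) = 6.69/(170.6 − 84.29) = 0.07748 per s.

0.077 per s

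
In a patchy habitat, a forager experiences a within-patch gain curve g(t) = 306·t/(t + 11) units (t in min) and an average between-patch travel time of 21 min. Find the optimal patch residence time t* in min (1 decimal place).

Maximise g(t)/(T+t): set derivative to zero → g'(t)(T+t) = g(t).
g'(t) = 306·11/(t + 11)². Setting 306·11/(t+11)² = 306t/[(t+11)(21+t)] gives 11(21+t) = t(t+11), so t² = 11×21 = 231.
t* = √231 = 15.2 min.

15.2 min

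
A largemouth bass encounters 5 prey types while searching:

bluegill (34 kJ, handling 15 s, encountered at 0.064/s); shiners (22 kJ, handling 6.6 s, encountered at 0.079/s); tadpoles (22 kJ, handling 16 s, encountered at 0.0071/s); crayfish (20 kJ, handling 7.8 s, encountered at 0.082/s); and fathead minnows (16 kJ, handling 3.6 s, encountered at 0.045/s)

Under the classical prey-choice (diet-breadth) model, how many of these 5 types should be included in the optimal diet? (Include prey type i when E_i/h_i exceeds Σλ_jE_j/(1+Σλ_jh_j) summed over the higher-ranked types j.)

Profitabilities (E/h, kJ/s): fathead minnows 4.44, shiners 3.33, crayfish 2.56, bluegill 2.27, tadpoles 1.38. Add prey in this order while the next type's profitability exceeds the intake rate on those already taken.
Rate on top 1: 0.6196. shiners: 3.33 > 0.6196 → include.
Rate on top 2: 1.46. crayfish: 2.56 > 1.46 → include.
Rate on top 3: 1.764. bluegill: 2.27 > 1.764 → include.
Rate on top 4: 1.911. tadpoles: 1.38 < 1.911 → exclude; stop.
Optimal diet: fathead minnows, shiners, crayfish, bluegill — 4 of 5 types.

4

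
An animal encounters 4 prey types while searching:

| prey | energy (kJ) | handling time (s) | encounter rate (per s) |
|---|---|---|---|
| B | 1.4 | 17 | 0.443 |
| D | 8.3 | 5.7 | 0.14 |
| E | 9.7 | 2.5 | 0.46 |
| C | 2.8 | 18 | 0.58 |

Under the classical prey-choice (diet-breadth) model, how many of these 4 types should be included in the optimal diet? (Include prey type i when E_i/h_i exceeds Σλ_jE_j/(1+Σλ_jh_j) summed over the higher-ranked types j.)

E/h in descending order: E 3.88, D 1.46, C 0.156, B 0.0824 kJ/s. The optimal diet is the largest prefix of this list for which every included type satisfies E_i/h_i > R on the types above it.
Rate on top 1: 2.075. D: 1.46 < 2.075 → exclude; stop.
Optimal diet: E — 1 of 4 types.

1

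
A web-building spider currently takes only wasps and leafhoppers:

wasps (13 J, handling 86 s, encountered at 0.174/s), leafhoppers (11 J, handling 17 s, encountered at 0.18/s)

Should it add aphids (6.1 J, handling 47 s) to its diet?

No

Intake rate on the current diet: R = (0.174×13 + 0.18×11) / (1 + 0.174×86 + 0.18×17) = 4.242/19.02 = 0.223 J/s.
Profitability of aphids: 6.1/47 = 0.1298 J/s.
0.1298 < 0.223, so adding aphids would lower the average — exclude it.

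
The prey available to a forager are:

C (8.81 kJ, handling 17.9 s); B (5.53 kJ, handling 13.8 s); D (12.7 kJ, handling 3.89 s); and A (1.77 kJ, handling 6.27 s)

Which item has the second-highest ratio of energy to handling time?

C

Profitability E/h (kJ/s): C = 8.81/17.9 = 0.492, B = 5.53/13.8 = 0.401, D = 12.7/3.89 = 3.26, A = 1.77/6.27 = 0.282.
Ranked: D > C > B > A.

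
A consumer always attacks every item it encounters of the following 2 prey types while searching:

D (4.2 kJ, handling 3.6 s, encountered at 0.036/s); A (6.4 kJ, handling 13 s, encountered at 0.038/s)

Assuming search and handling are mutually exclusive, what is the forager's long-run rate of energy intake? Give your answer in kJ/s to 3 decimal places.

0.243 kJ/s

R = (0.036×4.2 + 0.038×6.4) / (1 + 0.036×3.6 + 0.038×13) = 0.3944/1.624 = 0.2429 kJ/s.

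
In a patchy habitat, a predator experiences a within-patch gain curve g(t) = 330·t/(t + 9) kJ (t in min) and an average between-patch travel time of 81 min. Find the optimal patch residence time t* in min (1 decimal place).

By the marginal value theorem, leave when the instantaneous gain rate g'(t) equals the habitat-wide average g(t)/(T + t).
g'(t) = 330·9/(t + 9)². Setting 330·9/(t+9)² = 330t/[(t+9)(81+t)] gives 9(81+t) = t(t+9), so t² = 9×81 = 729.
t* = √729 = 27 min.

27.0 min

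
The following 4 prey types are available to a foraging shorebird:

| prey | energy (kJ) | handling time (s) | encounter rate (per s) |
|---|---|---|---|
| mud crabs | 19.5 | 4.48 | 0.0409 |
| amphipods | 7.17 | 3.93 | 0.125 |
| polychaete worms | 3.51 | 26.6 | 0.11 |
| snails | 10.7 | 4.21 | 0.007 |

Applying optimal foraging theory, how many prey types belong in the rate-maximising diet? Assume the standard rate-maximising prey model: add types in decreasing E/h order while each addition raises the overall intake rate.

3

E/h in descending order: mud crabs 4.35, snails 2.54, amphipods 1.82, polychaete worms 0.132 kJ/s. The optimal diet is the largest prefix of this list for which every included type satisfies E_i/h_i > R on the types above it.
Rate on top 1: 0.674. snails: 2.54 > 0.674 → include.
Rate on top 2: 0.7194. amphipods: 1.82 > 0.7194 → include.
Rate on top 3: 1.038. polychaete worms: 0.132 < 1.038 → exclude; stop.
Optimal diet: mud crabs, snails, amphipods — 3 of 4 types.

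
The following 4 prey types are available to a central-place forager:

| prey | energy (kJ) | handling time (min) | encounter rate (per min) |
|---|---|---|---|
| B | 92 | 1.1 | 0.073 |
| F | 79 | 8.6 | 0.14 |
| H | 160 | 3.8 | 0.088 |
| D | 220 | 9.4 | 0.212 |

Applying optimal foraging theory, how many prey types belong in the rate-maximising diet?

Profitabilities (E/h, kJ/min): B 83.6, H 42.1, D 23.4, F 9.19. Add prey in this order while the next type's profitability exceeds the intake rate on those already taken.
Rate on top 1: 6.217. H: 42.1 > 6.217 → include.
Rate on top 2: 14.7. D: 23.4 > 14.7 → include.
Rate on top 3: 19.79. F: 9.19 < 19.79 → exclude; stop.
Optimal diet: B, H, D — 3 of 4 types.

3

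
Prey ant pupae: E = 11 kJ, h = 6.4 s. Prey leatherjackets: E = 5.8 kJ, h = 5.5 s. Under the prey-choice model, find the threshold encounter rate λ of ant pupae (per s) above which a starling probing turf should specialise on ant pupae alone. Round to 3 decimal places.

0.248 per s

The zero-one rule: include leatherjackets iff E₂/h₂ > λE₁/(1+λh₁). Equality gives the switch point.
λE₁h₂ = E₂ + λE₂h₁ ⇒ λ = E₂/(E₁h₂ − E₂h₁) = 5.8/(60.5 − 37.12) = 0.2481 per s.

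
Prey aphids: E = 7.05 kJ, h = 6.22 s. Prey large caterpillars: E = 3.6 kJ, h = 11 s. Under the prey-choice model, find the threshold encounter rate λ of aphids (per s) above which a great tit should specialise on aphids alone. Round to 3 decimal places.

At the threshold, the rate on aphids alone equals the profitability of large caterpillars: λ·7.05/(1 + λ·6.22) = 3.6/11 = 0.3273.
Rearranging, λ(7.05 − 0.3273×6.22) = 0.3273, so λ = 0.3273/5.014 = 0.06527 per s.

0.065 per s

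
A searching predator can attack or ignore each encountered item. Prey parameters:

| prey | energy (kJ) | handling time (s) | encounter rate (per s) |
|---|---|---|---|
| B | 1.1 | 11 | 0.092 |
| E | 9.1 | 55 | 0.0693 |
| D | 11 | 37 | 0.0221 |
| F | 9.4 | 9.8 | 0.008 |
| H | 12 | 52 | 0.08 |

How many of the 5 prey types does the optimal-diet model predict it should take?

3

E/h in descending order: F 0.959, D 0.297, H 0.231, E 0.165, B 0.1 kJ/s. The optimal diet is the largest prefix of this list for which every included type satisfies E_i/h_i > R on the types above it.
Rate on top 1: 0.06973. D: 0.297 > 0.06973 → include.
Rate on top 2: 0.1679. H: 0.231 > 0.1679 → include.
Rate on top 3: 0.2111. E: 0.165 < 0.2111 → exclude; stop.
Optimal diet: F, D, H — 3 of 5 types.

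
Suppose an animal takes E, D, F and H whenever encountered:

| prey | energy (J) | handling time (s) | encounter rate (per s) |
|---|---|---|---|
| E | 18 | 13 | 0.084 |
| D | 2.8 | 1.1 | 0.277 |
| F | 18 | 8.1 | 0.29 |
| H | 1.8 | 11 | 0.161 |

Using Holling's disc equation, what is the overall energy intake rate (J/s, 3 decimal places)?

R = (0.084×18 + 0.277×2.8 + 0.29×18 + 0.161×1.8) / (1 + 0.084×13 + 0.277×1.1 + 0.29×8.1 + 0.161×11) = 7.797/6.517 = 1.197 J/s.

1.197 J/s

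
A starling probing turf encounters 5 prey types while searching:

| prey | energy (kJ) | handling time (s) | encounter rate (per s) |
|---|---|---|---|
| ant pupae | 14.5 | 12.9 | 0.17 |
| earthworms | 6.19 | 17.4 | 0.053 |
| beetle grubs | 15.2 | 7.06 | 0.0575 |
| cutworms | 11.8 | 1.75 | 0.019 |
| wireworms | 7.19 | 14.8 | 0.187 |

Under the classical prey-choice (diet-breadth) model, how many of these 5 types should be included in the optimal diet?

E/h in descending order: cutworms 6.74, beetle grubs 2.15, ant pupae 1.12, wireworms 0.486, earthworms 0.356 kJ/s. The optimal diet is the largest prefix of this list for which every included type satisfies E_i/h_i > R on the types above it.
Rate on top 1: 0.217. beetle grubs: 2.15 > 0.217 → include.
Rate on top 2: 0.7631. ant pupae: 1.12 > 0.7631 → include.
Rate on top 3: 0.981. wireworms: 0.486 < 0.981 → exclude; stop.
Optimal diet: cutworms, beetle grubs, ant pupae — 3 of 5 types.

3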